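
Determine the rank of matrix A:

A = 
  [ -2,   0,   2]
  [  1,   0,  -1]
rank(A) = 1

Row reduce:
R2 → R2 + (1/2)·R1
REF = 
  [ -2,   0,   2]
  [  0,   0,   0]
Pivot columns: 1 → 1 pivot.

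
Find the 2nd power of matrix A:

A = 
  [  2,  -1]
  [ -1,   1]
A² = A·A:
A²[1,1] = (2)(2) + (-1)(-1) = 5
A²[1,2] = (2)(-1) + (-1)(1) = -3
A²[2,1] = (-1)(2) + (1)(-1) = -3
A²[2,2] = (-1)(-1) + (1)(1) = 2
A² = 
  [  5,  -3]
  [ -3,   2]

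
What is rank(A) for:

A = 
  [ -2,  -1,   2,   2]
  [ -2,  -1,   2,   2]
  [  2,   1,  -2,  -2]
Row reduce:
R2 → R2 - (1)·R1
R3 → R3 + (1)·R1
REF = 
  [ -2,  -1,   2,   2]
  [  0,   0,   0,   0]
  [  0,   0,   0,   0]
Pivot columns: 1 → 1 pivot.

rank(A) = 1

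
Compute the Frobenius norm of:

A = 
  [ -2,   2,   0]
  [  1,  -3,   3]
||A||_F = 5.196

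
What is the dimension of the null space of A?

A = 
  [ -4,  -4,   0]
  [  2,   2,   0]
nullity(A) = 2

Row reduce:
R2 → R2 + (1/2)·R1
REF = 
  [ -4,  -4,   0]
  [  0,   0,   0]
Pivot columns: 1 → 1 pivot.
rank(A) = 1, so nullity(A) = 3 - 1 = 2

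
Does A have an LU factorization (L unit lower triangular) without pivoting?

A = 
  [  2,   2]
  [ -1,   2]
Yes.
A[1,1] = 2 ≠ 0, so Gaussian elimination proceeds without a row swap: multiplier ℓ₂₁ = (-1)/(2) = -1/2, and U[2,2] = 2 - (-1/2)(2) = 3.
L = 
  [   1,    0]
  [-1/2,    1]
U = 
  [  2,   2]
  [  0,   3]
Check row 2 of LU: [(-1/2)(2), (-1/2)(2) + 3] = [-1, 2] = row 2 of A ✓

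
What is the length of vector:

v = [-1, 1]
1.414

||v||₂ = √((-1)² + (1)²) = √2 = 1.414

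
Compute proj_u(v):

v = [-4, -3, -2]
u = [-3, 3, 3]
proj_u(v) = [1/3, -1/3, -1/3]

v·u = (-4)(-3) + (-3)(3) + (-2)(3) = -3
u·u = (-3)² + (3)² + (3)² = 27
proj_u(v) = (v·u / u·u) × u = (-3/27) × u = (-1/9) × u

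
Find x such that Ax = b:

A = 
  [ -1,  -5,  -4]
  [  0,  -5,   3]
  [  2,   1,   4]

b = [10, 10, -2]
x = [0, -2, 0]

Row reduce the augmented matrix [A|b]:
R3 → R3 + (2)·R1
R3 → R3 - (9/5)·R2
REF = 
  [   -1,    -5,    -4,    10]
  [    0,    -5,     3,    10]
  [    0,     0, -47/5,     0]

Back-substitution:
x₃ = 0 / (-47/5) = 0
x₂ = (10 - (3)(0)) / (-5) = -2
x₁ = (10 - (-5)(-2) - (-4)(0)) / (-1) = 0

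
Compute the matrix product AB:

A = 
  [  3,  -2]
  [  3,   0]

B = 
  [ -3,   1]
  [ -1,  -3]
AB = 
  [ -7,   9]
  [ -9,   3]

A is 2×2 and B is 2×2, so AB is 2×2. Each entry is (row of A)·(column of B):
AB[1,1] = (3)(-3) + (-2)(-1) = -7
AB[1,2] = (3)(1) + (-2)(-3) = 9
AB[2,1] = (3)(-3) + (0)(-1) = -9
AB[2,2] = (3)(1) + (0)(-3) = 3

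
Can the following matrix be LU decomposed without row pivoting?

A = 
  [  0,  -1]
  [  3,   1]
No.
A[1,1] = 0 but A[2,1] = 3 ≠ 0. Any LU with L unit lower triangular has (LU)[1,1] = U[1,1] and (LU)[2,1] = L[2,1]·U[1,1]; matching A forces U[1,1] = 0, which then forces (LU)[2,1] = 0 ≠ 3. A row swap (pivoting) is required.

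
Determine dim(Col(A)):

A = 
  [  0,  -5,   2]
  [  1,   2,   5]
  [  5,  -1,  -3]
dim(Col(A)) = 3

Row reduce:
Swap R1 ↔ R2
R3 → R3 - (5)·R1
R3 → R3 - (11/5)·R2
REF = 
  [     1,      2,      5]
  [     0,     -5,      2]
  [     0,      0, -162/5]
Pivot columns: 1, 2, 3 → 3 pivots.
dim(Col(A)) = number of pivot columns = 3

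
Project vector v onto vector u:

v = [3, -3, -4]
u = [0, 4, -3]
proj_u(v) = [0, 0, 0]

v·u = (3)(0) + (-3)(4) + (-4)(-3) = 0
u·u = (0)² + (4)² + (-3)² = 25
proj_u(v) = (v·u / u·u) × u = (0/25) × u = (0) × u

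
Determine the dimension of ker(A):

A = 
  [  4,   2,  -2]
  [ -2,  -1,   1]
nullity(A) = 2

Row reduce:
R2 → R2 + (1/2)·R1
REF = 
  [  4,   2,  -2]
  [  0,   0,   0]
Pivot columns: 1 → 1 pivot.
rank(A) = 1, so nullity(A) = 3 - 1 = 2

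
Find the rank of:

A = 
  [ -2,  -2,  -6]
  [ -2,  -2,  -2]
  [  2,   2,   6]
rank(A) = 2

Row reduce:
R2 → R2 - (1)·R1
R3 → R3 + (1)·R1
REF = 
  [ -2,  -2,  -6]
  [  0,   0,   4]
  [  0,   0,   0]
Pivot columns: 1, 3 → 2 pivots.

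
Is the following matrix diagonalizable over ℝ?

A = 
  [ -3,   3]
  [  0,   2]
Yes

tr(A) = -1, det(A) = -6
Characteristic polynomial: λ² - tr(A)λ + det(A) = λ² + λ - 6
λ² + λ - 6 = (λ + 3)(λ - 2)
Eigenvalues: 2, -3
λ=-3: alg. mult. = 1, geom. mult. = 2 - rank(A - (-3)I) = 2 - 1 = 1
λ=2: alg. mult. = 1, geom. mult. = 2 - rank(A - (2)I) = 2 - 1 = 1
Sum of geometric multiplicities equals n, so A has n independent eigenvectors.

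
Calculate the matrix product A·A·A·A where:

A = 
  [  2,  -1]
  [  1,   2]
A² = A·A:
A²[1,1] = (2)(2) + (-1)(1) = 3
A²[1,2] = (2)(-1) + (-1)(2) = -4
A²[2,1] = (1)(2) + (2)(1) = 4
A²[2,2] = (1)(-1) + (2)(2) = 3
A² = 
  [  3,  -4]
  [  4,   3]

A^3 = A^2·A:
A^3[1,1] = (3)(2) + (-4)(1) = 2
A^3[1,2] = (3)(-1) + (-4)(2) = -11
A^3[2,1] = (4)(2) + (3)(1) = 11
A^3[2,2] = (4)(-1) + (3)(2) = 2
A^3 = 
  [  2, -11]
  [ 11,   2]

A^4 = A^3·A:
A^4[1,1] = (2)(2) + (-11)(1) = -7
A^4[1,2] = (2)(-1) + (-11)(2) = -24
A^4[2,1] = (11)(2) + (2)(1) = 24
A^4[2,2] = (11)(-1) + (2)(2) = -7
A^4 = 
  [ -7, -24]
  [ 24,  -7]

Therefore
A^4 = 
  [ -7, -24]
  [ 24,  -7]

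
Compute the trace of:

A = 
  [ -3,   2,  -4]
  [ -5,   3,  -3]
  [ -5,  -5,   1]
1

tr(A) = -3 + 3 + 1 = 1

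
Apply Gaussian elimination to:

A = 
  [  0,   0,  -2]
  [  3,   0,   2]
Row operations:
Swap R1 ↔ R2

Resulting echelon form:
REF = 
  [  3,   0,   2]
  [  0,   0,  -2]

Rank = 2 (number of non-zero pivot rows).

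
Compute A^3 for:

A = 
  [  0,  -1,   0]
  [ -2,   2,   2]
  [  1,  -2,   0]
A² = A·A:
A²[1,1] = (0)(0) + (-1)(-2) + (0)(1) = 2
A²[1,2] = (0)(-1) + (-1)(2) + (0)(-2) = -2
A²[1,3] = (0)(0) + (-1)(2) + (0)(0) = -2
A²[2,1] = (-2)(0) + (2)(-2) + (2)(1) = -2
A²[2,2] = (-2)(-1) + (2)(2) + (2)(-2) = 2
A²[2,3] = (-2)(0) + (2)(2) + (2)(0) = 4
A²[3,1] = (1)(0) + (-2)(-2) + (0)(1) = 4
A²[3,2] = (1)(-1) + (-2)(2) + (0)(-2) = -5
A²[3,3] = (1)(0) + (-2)(2) + (0)(0) = -4
A² = 
  [  2,  -2,  -2]
  [ -2,   2,   4]
  [  4,  -5,  -4]

A^3 = A^2·A:
A^3[1,1] = (2)(0) + (-2)(-2) + (-2)(1) = 2
A^3[1,2] = (2)(-1) + (-2)(2) + (-2)(-2) = -2
A^3[1,3] = (2)(0) + (-2)(2) + (-2)(0) = -4
A^3[2,1] = (-2)(0) + (2)(-2) + (4)(1) = 0
A^3[2,2] = (-2)(-1) + (2)(2) + (4)(-2) = -2
A^3[2,3] = (-2)(0) + (2)(2) + (4)(0) = 4
A^3[3,1] = (4)(0) + (-5)(-2) + (-4)(1) = 6
A^3[3,2] = (4)(-1) + (-5)(2) + (-4)(-2) = -6
A^3[3,3] = (4)(0) + (-5)(2) + (-4)(0) = -10
A^3 = 
  [  2,  -2,  -4]
  [  0,  -2,   4]
  [  6,  -6, -10]

Therefore
A^3 = 
  [  2,  -2,  -4]
  [  0,  -2,   4]
  [  6,  -6, -10]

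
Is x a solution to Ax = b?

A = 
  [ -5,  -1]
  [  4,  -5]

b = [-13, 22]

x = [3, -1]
No

Ax = [-14, 17] ≠ b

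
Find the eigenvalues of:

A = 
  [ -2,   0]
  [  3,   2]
λ = 2, -2

tr(A) = 0, det(A) = -4
Characteristic polynomial: λ² - tr(A)λ + det(A) = λ² - 4
λ² - 4 = (λ + 2)(λ - 2)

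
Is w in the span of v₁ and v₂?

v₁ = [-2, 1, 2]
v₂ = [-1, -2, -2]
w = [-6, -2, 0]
Yes

Form the augmented matrix and row-reduce:
[v₁|v₂|w] = 
  [ -2,  -1,  -6]
  [  1,  -2,  -2]
  [  2,  -2,   0]
R2 → R2 + (1/2)·R1
R3 → R3 + (1)·R1
R3 → R3 - (6/5)·R2
REF = 
  [  -2,   -1,   -6]
  [   0, -5/2,   -5]
  [   0,    0,    0]

No row of the form [0 0 | nonzero], so the system is consistent. Back-substitution gives c₁ = 2, c₂ = 2: w = (2)·v₁ + (2)·v₂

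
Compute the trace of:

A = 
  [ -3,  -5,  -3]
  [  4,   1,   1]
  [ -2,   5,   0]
-2

tr(A) = -3 + 1 + 0 = -2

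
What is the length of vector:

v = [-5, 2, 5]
7.348

||v||₂ = √((-5)² + (2)² + (5)²) = √54 = 7.348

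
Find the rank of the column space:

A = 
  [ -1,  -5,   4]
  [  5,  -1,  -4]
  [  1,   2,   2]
dim(Col(A)) = 3

Row reduce:
R2 → R2 + (5)·R1
R3 → R3 + (1)·R1
R3 → R3 - (3/26)·R2
REF = 
  [   -1,    -5,     4]
  [    0,   -26,    16]
  [    0,     0, 54/13]
Pivot columns: 1, 2, 3 → 3 pivots.
dim(Col(A)) = number of pivot columns = 3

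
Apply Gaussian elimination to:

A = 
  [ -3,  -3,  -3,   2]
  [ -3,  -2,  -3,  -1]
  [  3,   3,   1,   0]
Row operations:
R2 → R2 - (1)·R1
R3 → R3 + (1)·R1

Resulting echelon form:
REF = 
  [ -3,  -3,  -3,   2]
  [  0,   1,   0,  -3]
  [  0,   0,  -2,   2]

Rank = 3 (number of non-zero pivot rows).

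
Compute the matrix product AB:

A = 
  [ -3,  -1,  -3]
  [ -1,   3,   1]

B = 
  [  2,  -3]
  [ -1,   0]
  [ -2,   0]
A is 2×3 and B is 3×2, so AB is 2×2. Each entry is (row of A)·(column of B):
AB[1,1] = (-3)(2) + (-1)(-1) + (-3)(-2) = 1
AB[1,2] = (-3)(-3) + (-1)(0) + (-3)(0) = 9
AB[2,1] = (-1)(2) + (3)(-1) + (1)(-2) = -7
AB[2,2] = (-1)(-3) + (3)(0) + (1)(0) = 3

AB = 
  [  1,   9]
  [ -7,   3]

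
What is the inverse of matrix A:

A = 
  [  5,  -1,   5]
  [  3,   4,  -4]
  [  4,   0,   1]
det(A) = (5)·((4)(1) - (-4)(0)) - (-1)·((3)(1) - (-4)(4)) + (5)·((3)(0) - (4)(4))
  = (5)(4) - (-1)(19) + (5)(-16)
  = -41
det(A) = -41 ≠ 0, so A is invertible.

Cofactors Cᵢⱼ = (-1)ⁱ⁺ʲ·Mᵢⱼ:
C = 
  [  4, -19, -16]
  [  1, -15,  -4]
  [-16,  35,  23]

adj(A) = Cᵀ:
adj(A) = 
  [  4,   1, -16]
  [-19, -15,  35]
  [-16,  -4,  23]

A⁻¹ = (-1/41) · adj(A):
A⁻¹ = 
  [ -4/41,  -1/41,  16/41]
  [ 19/41,  15/41, -35/41]
  [ 16/41,   4/41, -23/41]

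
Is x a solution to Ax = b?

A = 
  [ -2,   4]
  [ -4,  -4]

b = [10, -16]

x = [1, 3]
Yes

Ax = [10, -16] = b ✓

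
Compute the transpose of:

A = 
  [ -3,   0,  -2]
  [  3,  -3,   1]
Aᵀ = 
  [ -3,   3]
  [  0,  -3]
  [ -2,   1]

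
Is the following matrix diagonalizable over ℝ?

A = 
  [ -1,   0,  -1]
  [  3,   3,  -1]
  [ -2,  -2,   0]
Yes

Characteristic polynomial: det(λI - A) = λ³ - 2λ² - 7λ - 2
By the rational root theorem any rational root is an integer dividing 2; none of those is a root, so p(λ) has no rational roots and hence (being an irreducible cubic) no repeated roots.
Discriminant of the cubic: Δ = 892
Δ > 0 ⇒ three distinct real eigenvalues: λ ≈ -1.598, -0.3196, 3.917
Three distinct real eigenvalues, so A has 3 independent eigenvectors.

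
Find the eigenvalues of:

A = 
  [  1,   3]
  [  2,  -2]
tr(A) = -1, det(A) = -8
Characteristic polynomial: λ² - tr(A)λ + det(A) = λ² + λ - 8
λ² + λ - 8 = 0  ⇒  λ = (-1 ± √((1)² - 4·(-8)))/2 = (-1 ± √(33))/2
  = (-1 + √33)/2,  (-1 - √33)/2

λ = (-1 + √33)/2, (-1 - √33)/2  (≈ 2.372, -3.372)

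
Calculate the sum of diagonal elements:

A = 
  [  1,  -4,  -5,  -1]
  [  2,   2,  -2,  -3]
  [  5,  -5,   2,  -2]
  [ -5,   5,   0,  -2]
3

tr(A) = 1 + 2 + 2 + -2 = 3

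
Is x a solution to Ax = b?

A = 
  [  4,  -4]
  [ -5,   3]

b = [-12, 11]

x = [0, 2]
No

Ax = [-8, 6] ≠ b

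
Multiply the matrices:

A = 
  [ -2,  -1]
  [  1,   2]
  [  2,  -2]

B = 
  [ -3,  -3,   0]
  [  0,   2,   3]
AB = 
  [  6,   4,  -3]
  [ -3,   1,   6]
  [ -6, -10,  -6]

A is 3×2 and B is 2×3, so AB is 3×3. Each entry is (row of A)·(column of B):
AB[1,1] = (-2)(-3) + (-1)(0) = 6
AB[1,2] = (-2)(-3) + (-1)(2) = 4
AB[1,3] = (-2)(0) + (-1)(3) = -3
AB[2,1] = (1)(-3) + (2)(0) = -3
AB[2,2] = (1)(-3) + (2)(2) = 1
AB[2,3] = (1)(0) + (2)(3) = 6
AB[3,1] = (2)(-3) + (-2)(0) = -6
AB[3,2] = (2)(-3) + (-2)(2) = -10
AB[3,3] = (2)(0) + (-2)(3) = -6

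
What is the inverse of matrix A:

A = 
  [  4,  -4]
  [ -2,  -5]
det(A) = (4)(-5) - (-4)(-2) = -28
For a 2×2 matrix, A⁻¹ = (1/det(A)) · [[d, -b], [-c, a]]
    = (-1/28) · [[-5, 4], [2, 4]]

A⁻¹ = 
  [ 5/28,  -1/7]
  [-1/14,  -1/7]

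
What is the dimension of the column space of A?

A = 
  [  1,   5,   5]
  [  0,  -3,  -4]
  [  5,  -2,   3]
dim(Col(A)) = 3

Row reduce:
R3 → R3 - (5)·R1
R3 → R3 - (9)·R2
REF = 
  [  1,   5,   5]
  [  0,  -3,  -4]
  [  0,   0,  14]
Pivot columns: 1, 2, 3 → 3 pivots.
dim(Col(A)) = number of pivot columns = 3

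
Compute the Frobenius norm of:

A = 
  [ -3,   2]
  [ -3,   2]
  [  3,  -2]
||A||_F = 6.245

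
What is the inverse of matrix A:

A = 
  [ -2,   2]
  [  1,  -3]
det(A) = (-2)(-3) - (2)(1) = 4
For a 2×2 matrix, A⁻¹ = (1/det(A)) · [[d, -b], [-c, a]]
    = (1/4) · [[-3, -2], [-1, -2]]

A⁻¹ = 
  [-3/4, -1/2]
  [-1/4, -1/2]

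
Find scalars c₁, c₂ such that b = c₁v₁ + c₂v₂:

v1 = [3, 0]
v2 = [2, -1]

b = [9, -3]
c1 = 1, c2 = 3

b = 1·v1 + 3·v2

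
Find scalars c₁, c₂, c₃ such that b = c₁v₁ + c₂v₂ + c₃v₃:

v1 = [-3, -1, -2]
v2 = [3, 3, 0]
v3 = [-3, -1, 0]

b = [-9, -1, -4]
c1 = 2, c2 = 1, c3 = 2

b = 2·v1 + 1·v2 + 2·v3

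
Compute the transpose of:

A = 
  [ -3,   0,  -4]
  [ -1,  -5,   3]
Aᵀ = 
  [ -3,  -1]
  [  0,  -5]
  [ -4,   3]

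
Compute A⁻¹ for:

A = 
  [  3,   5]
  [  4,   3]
det(A) = (3)(3) - (5)(4) = -11
For a 2×2 matrix, A⁻¹ = (1/det(A)) · [[d, -b], [-c, a]]
    = (-1/11) · [[3, -5], [-4, 3]]

A⁻¹ = 
  [-3/11,  5/11]
  [ 4/11, -3/11]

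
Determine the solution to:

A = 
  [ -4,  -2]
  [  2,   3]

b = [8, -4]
x = [-2, 0]

Row reduce the augmented matrix [A|b]:
R2 → R2 + (1/2)·R1
REF = 
  [ -4,  -2,   8]
  [  0,   2,   0]

Back-substitution:
x₂ = 0 / 2 = 0
x₁ = (8 - (-2)(0)) / (-4) = -2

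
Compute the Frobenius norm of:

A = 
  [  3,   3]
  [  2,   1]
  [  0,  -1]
||A||_F = 4.899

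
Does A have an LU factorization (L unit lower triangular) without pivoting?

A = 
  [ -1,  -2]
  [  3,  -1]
Yes.
A[1,1] = -1 ≠ 0, so Gaussian elimination proceeds without a row swap: multiplier ℓ₂₁ = (3)/(-1) = -3, and U[2,2] = -1 - (-3)(-2) = -7.
L = 
  [  1,   0]
  [ -3,   1]
U = 
  [ -1,  -2]
  [  0,  -7]
Check row 2 of LU: [(-3)(-1), (-3)(-2) + (-7)] = [3, -1] = row 2 of A ✓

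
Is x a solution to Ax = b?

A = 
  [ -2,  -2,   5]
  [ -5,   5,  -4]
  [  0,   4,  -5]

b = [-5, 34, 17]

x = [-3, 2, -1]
No

Ax = [-3, 29, 13] ≠ b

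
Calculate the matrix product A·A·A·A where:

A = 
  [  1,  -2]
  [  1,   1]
A² = A·A:
A²[1,1] = (1)(1) + (-2)(1) = -1
A²[1,2] = (1)(-2) + (-2)(1) = -4
A²[2,1] = (1)(1) + (1)(1) = 2
A²[2,2] = (1)(-2) + (1)(1) = -1
A² = 
  [ -1,  -4]
  [  2,  -1]

A^3 = A^2·A:
A^3[1,1] = (-1)(1) + (-4)(1) = -5
A^3[1,2] = (-1)(-2) + (-4)(1) = -2
A^3[2,1] = (2)(1) + (-1)(1) = 1
A^3[2,2] = (2)(-2) + (-1)(1) = -5
A^3 = 
  [ -5,  -2]
  [  1,  -5]

A^4 = A^3·A:
A^4[1,1] = (-5)(1) + (-2)(1) = -7
A^4[1,2] = (-5)(-2) + (-2)(1) = 8
A^4[2,1] = (1)(1) + (-5)(1) = -4
A^4[2,2] = (1)(-2) + (-5)(1) = -7
A^4 = 
  [ -7,   8]
  [ -4,  -7]

Therefore
A^4 = 
  [ -7,   8]
  [ -4,  -7]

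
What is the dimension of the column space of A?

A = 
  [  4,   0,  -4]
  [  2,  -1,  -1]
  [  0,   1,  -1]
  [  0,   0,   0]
Row reduce:
R2 → R2 - (1/2)·R1
R3 → R3 + (1)·R2
REF = 
  [  4,   0,  -4]
  [  0,  -1,   1]
  [  0,   0,   0]
  [  0,   0,   0]
Pivot columns: 1, 2 → 2 pivots.
dim(Col(A)) = number of pivot columns = 2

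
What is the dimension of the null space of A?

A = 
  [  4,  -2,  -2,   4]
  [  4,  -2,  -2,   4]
nullity(A) = 3

Row reduce:
R2 → R2 - (1)·R1
REF = 
  [  4,  -2,  -2,   4]
  [  0,   0,   0,   0]
Pivot columns: 1 → 1 pivot.
rank(A) = 1, so nullity(A) = 4 - 1 = 3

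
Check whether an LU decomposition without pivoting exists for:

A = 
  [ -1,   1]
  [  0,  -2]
Yes.
A[1,1] = -1 ≠ 0, so Gaussian elimination proceeds without a row swap: multiplier ℓ₂₁ = (0)/(-1) = 0, and U[2,2] = -2 - (0)(1) = -2.
L = 
  [  1,   0]
  [  0,   1]
U = 
  [ -1,   1]
  [  0,  -2]
Check row 2 of LU: [(0)(-1), (0)(1) + (-2)] = [0, -2] = row 2 of A ✓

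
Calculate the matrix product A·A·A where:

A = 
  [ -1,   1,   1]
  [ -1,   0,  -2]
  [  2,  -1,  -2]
A² = A·A:
A²[1,1] = (-1)(-1) + (1)(-1) + (1)(2) = 2
A²[1,2] = (-1)(1) + (1)(0) + (1)(-1) = -2
A²[1,3] = (-1)(1) + (1)(-2) + (1)(-2) = -5
A²[2,1] = (-1)(-1) + (0)(-1) + (-2)(2) = -3
A²[2,2] = (-1)(1) + (0)(0) + (-2)(-1) = 1
A²[2,3] = (-1)(1) + (0)(-2) + (-2)(-2) = 3
A²[3,1] = (2)(-1) + (-1)(-1) + (-2)(2) = -5
A²[3,2] = (2)(1) + (-1)(0) + (-2)(-1) = 4
A²[3,3] = (2)(1) + (-1)(-2) + (-2)(-2) = 8
A² = 
  [  2,  -2,  -5]
  [ -3,   1,   3]
  [ -5,   4,   8]

A^3 = A^2·A:
A^3[1,1] = (2)(-1) + (-2)(-1) + (-5)(2) = -10
A^3[1,2] = (2)(1) + (-2)(0) + (-5)(-1) = 7
A^3[1,3] = (2)(1) + (-2)(-2) + (-5)(-2) = 16
A^3[2,1] = (-3)(-1) + (1)(-1) + (3)(2) = 8
A^3[2,2] = (-3)(1) + (1)(0) + (3)(-1) = -6
A^3[2,3] = (-3)(1) + (1)(-2) + (3)(-2) = -11
A^3[3,1] = (-5)(-1) + (4)(-1) + (8)(2) = 17
A^3[3,2] = (-5)(1) + (4)(0) + (8)(-1) = -13
A^3[3,3] = (-5)(1) + (4)(-2) + (8)(-2) = -29
A^3 = 
  [-10,   7,  16]
  [  8,  -6, -11]
  [ 17, -13, -29]

Therefore
A^3 = 
  [-10,   7,  16]
  [  8,  -6, -11]
  [ 17, -13, -29]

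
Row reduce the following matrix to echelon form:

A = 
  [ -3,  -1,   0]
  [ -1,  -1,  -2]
Row operations:
R2 → R2 - (1/3)·R1

Resulting echelon form:
REF = 
  [  -3,   -1,    0]
  [   0, -2/3,   -2]

Rank = 2 (number of non-zero pivot rows).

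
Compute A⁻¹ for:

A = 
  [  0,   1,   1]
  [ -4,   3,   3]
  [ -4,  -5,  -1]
det(A) = (0)·((3)(-1) - (3)(-5)) - (1)·((-4)(-1) - (3)(-4)) + (1)·((-4)(-5) - (3)(-4))
  = (0)(12) - (1)(16) + (1)(32)
  = 16
det(A) = 16 ≠ 0, so A is invertible.

Cofactors Cᵢⱼ = (-1)ⁱ⁺ʲ·Mᵢⱼ:
C = 
  [ 12, -16,  32]
  [ -4,   4,  -4]
  [  0,  -4,   4]

adj(A) = Cᵀ:
adj(A) = 
  [ 12,  -4,   0]
  [-16,   4,  -4]
  [ 32,  -4,   4]

A⁻¹ = (1/16) · adj(A):
A⁻¹ = 
  [ 3/4, -1/4,    0]
  [  -1,  1/4, -1/4]
  [   2, -1/4,  1/4]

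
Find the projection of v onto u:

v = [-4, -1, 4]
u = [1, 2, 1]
v·u = (-4)(1) + (-1)(2) + (4)(1) = -2
u·u = (1)² + (2)² + (1)² = 6
proj_u(v) = (v·u / u·u) × u = (-2/6) × u = (-1/3) × u

proj_u(v) = [-1/3, -2/3, -1/3]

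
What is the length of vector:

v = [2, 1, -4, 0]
4.583

||v||₂ = √((2)² + (1)² + (-4)² + (0)²) = √21 = 4.583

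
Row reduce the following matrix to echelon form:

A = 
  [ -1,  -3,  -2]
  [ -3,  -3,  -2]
Row operations:
R2 → R2 - (3)·R1

Resulting echelon form:
REF = 
  [ -1,  -3,  -2]
  [  0,   6,   4]

Rank = 2 (number of non-zero pivot rows).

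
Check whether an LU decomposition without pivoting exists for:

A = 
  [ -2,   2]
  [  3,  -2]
Yes.
A[1,1] = -2 ≠ 0, so Gaussian elimination proceeds without a row swap: multiplier ℓ₂₁ = (3)/(-2) = -3/2, and U[2,2] = -2 - (-3/2)(2) = 1.
L = 
  [   1,    0]
  [-3/2,    1]
U = 
  [ -2,   2]
  [  0,   1]
Check row 2 of LU: [(-3/2)(-2), (-3/2)(2) + 1] = [3, -2] = row 2 of A ✓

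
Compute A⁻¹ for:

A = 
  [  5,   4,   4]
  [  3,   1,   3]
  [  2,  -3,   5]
det(A) = (5)·((1)(5) - (3)(-3)) - (4)·((3)(5) - (3)(2)) + (4)·((3)(-3) - (1)(2))
  = (5)(14) - (4)(9) + (4)(-11)
  = -10
det(A) = -10 ≠ 0, so A is invertible.

Cofactors Cᵢⱼ = (-1)ⁱ⁺ʲ·Mᵢⱼ:
C = 
  [ 14,  -9, -11]
  [-32,  17,  23]
  [  8,  -3,  -7]

adj(A) = Cᵀ:
adj(A) = 
  [ 14, -32,   8]
  [ -9,  17,  -3]
  [-11,  23,  -7]

A⁻¹ = (-1/10) · adj(A):
A⁻¹ = 
  [  -7/5,   16/5,   -4/5]
  [  9/10, -17/10,   3/10]
  [ 11/10, -23/10,   7/10]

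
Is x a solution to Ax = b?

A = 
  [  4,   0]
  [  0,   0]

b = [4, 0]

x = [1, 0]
Yes

Ax = [4, 0] = b ✓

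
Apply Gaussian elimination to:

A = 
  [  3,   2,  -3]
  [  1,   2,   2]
Row operations:
R2 → R2 - (1/3)·R1

Resulting echelon form:
REF = 
  [  3,   2,  -3]
  [  0, 4/3,   3]

Rank = 2 (number of non-zero pivot rows).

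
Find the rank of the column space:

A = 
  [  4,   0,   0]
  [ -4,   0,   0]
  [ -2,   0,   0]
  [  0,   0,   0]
Row reduce:
R2 → R2 + (1)·R1
R3 → R3 + (1/2)·R1
REF = 
  [  4,   0,   0]
  [  0,   0,   0]
  [  0,   0,   0]
  [  0,   0,   0]
Pivot columns: 1 → 1 pivot.
dim(Col(A)) = number of pivot columns = 1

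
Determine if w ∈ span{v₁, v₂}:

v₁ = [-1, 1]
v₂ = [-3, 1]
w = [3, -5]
Yes

Form the augmented matrix and row-reduce:
[v₁|v₂|w] = 
  [ -1,  -3,   3]
  [  1,   1,  -5]
R2 → R2 + (1)·R1
REF = 
  [ -1,  -3,   3]
  [  0,  -2,  -2]

No row of the form [0 0 | nonzero], so the system is consistent. Back-substitution gives c₁ = -6, c₂ = 1: w = (-6)·v₁ + (1)·v₂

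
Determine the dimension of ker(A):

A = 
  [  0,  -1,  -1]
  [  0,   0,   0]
nullity(A) = 2

Row reduce:
(no row operations needed)
REF = 
  [  0,  -1,  -1]
  [  0,   0,   0]
Pivot columns: 2 → 1 pivot.
rank(A) = 1, so nullity(A) = 3 - 1 = 2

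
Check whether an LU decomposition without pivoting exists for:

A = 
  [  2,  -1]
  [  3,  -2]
Yes.
A[1,1] = 2 ≠ 0, so Gaussian elimination proceeds without a row swap: multiplier ℓ₂₁ = (3)/(2) = 3/2, and U[2,2] = -2 - (3/2)(-1) = -1/2.
L = 
  [  1,   0]
  [3/2,   1]
U = 
  [   2,   -1]
  [   0, -1/2]
Check row 2 of LU: [(3/2)(2), (3/2)(-1) + (-1/2)] = [3, -2] = row 2 of A ✓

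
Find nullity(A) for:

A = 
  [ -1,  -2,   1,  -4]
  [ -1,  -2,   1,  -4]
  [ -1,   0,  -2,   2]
nullity(A) = 2

Row reduce:
R2 → R2 - (1)·R1
R3 → R3 - (1)·R1
Swap R2 ↔ R3
REF = 
  [ -1,  -2,   1,  -4]
  [  0,   2,  -3,   6]
  [  0,   0,   0,   0]
Pivot columns: 1, 2 → 2 pivots.
rank(A) = 2, so nullity(A) = 4 - 2 = 2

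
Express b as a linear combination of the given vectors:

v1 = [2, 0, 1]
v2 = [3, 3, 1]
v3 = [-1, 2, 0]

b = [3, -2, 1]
c1 = 1, c2 = 0, c3 = -1

b = 1·v1 + 0·v2 + -1·v3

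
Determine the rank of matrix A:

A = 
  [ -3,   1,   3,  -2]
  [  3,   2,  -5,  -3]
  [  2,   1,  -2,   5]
Row reduce:
R2 → R2 + (1)·R1
R3 → R3 + (2/3)·R1
R3 → R3 - (5/9)·R2
REF = 
  [  -3,    1,    3,   -2]
  [   0,    3,   -2,   -5]
  [   0,    0, 10/9, 58/9]
Pivot columns: 1, 2, 3 → 3 pivots.

rank(A) = 3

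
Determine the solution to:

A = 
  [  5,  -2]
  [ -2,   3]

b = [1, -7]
x = [-1, -3]

Row reduce the augmented matrix [A|b]:
R2 → R2 + (2/5)·R1
REF = 
  [    5,    -2,     1]
  [    0,  11/5, -33/5]

Back-substitution:
x₂ = (-33/5) / (11/5) = -3
x₁ = (1 - (-2)(-3)) / 5 = -1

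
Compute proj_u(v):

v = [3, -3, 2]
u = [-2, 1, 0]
proj_u(v) = [18/5, -9/5, 0]

v·u = (3)(-2) + (-3)(1) + (2)(0) = -9
u·u = (-2)² + (1)² + (0)² = 5
proj_u(v) = (v·u / u·u) × u = (-9/5) × u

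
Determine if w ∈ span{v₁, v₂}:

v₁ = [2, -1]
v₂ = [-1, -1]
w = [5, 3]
Yes

Form the augmented matrix and row-reduce:
[v₁|v₂|w] = 
  [  2,  -1,   5]
  [ -1,  -1,   3]
R2 → R2 + (1/2)·R1
REF = 
  [   2,   -1,    5]
  [   0, -3/2, 11/2]

No row of the form [0 0 | nonzero], so the system is consistent. Back-substitution gives c₁ = 2/3, c₂ = -11/3: w = (2/3)·v₁ + (-11/3)·v₂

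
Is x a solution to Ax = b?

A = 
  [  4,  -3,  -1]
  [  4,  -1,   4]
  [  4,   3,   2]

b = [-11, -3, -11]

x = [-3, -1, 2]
Yes

Ax = [-11, -3, -11] = b ✓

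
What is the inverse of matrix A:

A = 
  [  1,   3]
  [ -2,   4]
det(A) = (1)(4) - (3)(-2) = 10
For a 2×2 matrix, A⁻¹ = (1/det(A)) · [[d, -b], [-c, a]]
    = (1/10) · [[4, -3], [2, 1]]

A⁻¹ = 
  [  2/5, -3/10]
  [  1/5,  1/10]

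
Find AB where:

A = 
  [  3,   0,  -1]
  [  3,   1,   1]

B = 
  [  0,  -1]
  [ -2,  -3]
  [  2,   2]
A is 2×3 and B is 3×2, so AB is 2×2. Each entry is (row of A)·(column of B):
AB[1,1] = (3)(0) + (0)(-2) + (-1)(2) = -2
AB[1,2] = (3)(-1) + (0)(-3) + (-1)(2) = -5
AB[2,1] = (3)(0) + (1)(-2) + (1)(2) = 0
AB[2,2] = (3)(-1) + (1)(-3) + (1)(2) = -4

AB = 
  [ -2,  -5]
  [  0,  -4]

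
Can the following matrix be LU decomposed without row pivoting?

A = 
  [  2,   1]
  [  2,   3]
Yes.
A[1,1] = 2 ≠ 0, so Gaussian elimination proceeds without a row swap: multiplier ℓ₂₁ = (2)/(2) = 1, and U[2,2] = 3 - (1)(1) = 2.
L = 
  [  1,   0]
  [  1,   1]
U = 
  [  2,   1]
  [  0,   2]
Check row 2 of LU: [(1)(2), (1)(1) + 2] = [2, 3] = row 2 of A ✓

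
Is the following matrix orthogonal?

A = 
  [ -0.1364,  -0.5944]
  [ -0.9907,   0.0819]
No

AᵀA = 
  [  1.0001,  -0.0001]
  [ -0.0001,   0.3600]
≠ I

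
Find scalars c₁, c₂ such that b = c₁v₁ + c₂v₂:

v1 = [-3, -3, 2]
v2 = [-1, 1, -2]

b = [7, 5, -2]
c1 = -2, c2 = -1

b = -2·v1 + -1·v2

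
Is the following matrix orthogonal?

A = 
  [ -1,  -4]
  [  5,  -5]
No

AᵀA = 
  [ 26, -21]
  [-21,  41]
≠ I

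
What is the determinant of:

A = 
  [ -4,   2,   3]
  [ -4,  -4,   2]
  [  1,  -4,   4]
Cofactor expansion along row 1:
det(A) = (-4)·((-4)(4) - (2)(-4)) - (2)·((-4)(4) - (2)(1)) + (3)·((-4)(-4) - (-4)(1))
  = (-4)(-8) - (2)(-18) + (3)(20)
  = 128

det(A) = 128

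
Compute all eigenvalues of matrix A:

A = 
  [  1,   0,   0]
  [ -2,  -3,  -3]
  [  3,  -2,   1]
Characteristic polynomial: det(λI - A) = λ³ + λ² - 11λ + 9
Testing integer divisors of the constant term: p(1) = 0, so (λ - 1) is a factor:
p(λ) = (λ - 1)(λ² + 2λ - 9)
λ² + 2λ - 9 = 0  ⇒  λ = (-2 ± √((2)² - 4·(-9)))/2 = (-2 ± √(40))/2
  = -1 + √10,  -1 - √10

λ = 1, -1 + √10, -1 - √10  (≈ 1, 2.162, -4.162)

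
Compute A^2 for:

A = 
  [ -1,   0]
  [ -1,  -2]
A² = A·A:
A²[1,1] = (-1)(-1) + (0)(-1) = 1
A²[1,2] = (-1)(0) + (0)(-2) = 0
A²[2,1] = (-1)(-1) + (-2)(-1) = 3
A²[2,2] = (-1)(0) + (-2)(-2) = 4
A² = 
  [  1,   0]
  [  3,   4]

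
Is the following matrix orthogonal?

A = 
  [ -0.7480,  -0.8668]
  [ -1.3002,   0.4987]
No

AᵀA = 
  [  2.2500,   0]
  [  0,   1]
≠ I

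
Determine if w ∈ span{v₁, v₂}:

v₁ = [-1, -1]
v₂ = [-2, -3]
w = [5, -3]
Yes

Form the augmented matrix and row-reduce:
[v₁|v₂|w] = 
  [ -1,  -2,   5]
  [ -1,  -3,  -3]
R2 → R2 - (1)·R1
REF = 
  [ -1,  -2,   5]
  [  0,  -1,  -8]

No row of the form [0 0 | nonzero], so the system is consistent. Back-substitution gives c₁ = -21, c₂ = 8: w = (-21)·v₁ + (8)·v₂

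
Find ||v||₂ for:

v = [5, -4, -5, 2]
8.367

||v||₂ = √((5)² + (-4)² + (-5)² + (2)²) = √70 = 8.367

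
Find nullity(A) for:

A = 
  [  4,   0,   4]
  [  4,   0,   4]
nullity(A) = 2

Row reduce:
R2 → R2 - (1)·R1
REF = 
  [  4,   0,   4]
  [  0,   0,   0]
Pivot columns: 1 → 1 pivot.
rank(A) = 1, so nullity(A) = 3 - 1 = 2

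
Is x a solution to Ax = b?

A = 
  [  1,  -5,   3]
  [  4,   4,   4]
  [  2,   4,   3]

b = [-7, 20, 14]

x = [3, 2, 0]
Yes

Ax = [-7, 20, 14] = b ✓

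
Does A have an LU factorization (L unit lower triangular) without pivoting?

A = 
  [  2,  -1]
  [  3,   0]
Yes.
A[1,1] = 2 ≠ 0, so Gaussian elimination proceeds without a row swap: multiplier ℓ₂₁ = (3)/(2) = 3/2, and U[2,2] = 0 - (3/2)(-1) = 3/2.
L = 
  [  1,   0]
  [3/2,   1]
U = 
  [  2,  -1]
  [  0, 3/2]
Check row 2 of LU: [(3/2)(2), (3/2)(-1) + (3/2)] = [3, 0] = row 2 of A ✓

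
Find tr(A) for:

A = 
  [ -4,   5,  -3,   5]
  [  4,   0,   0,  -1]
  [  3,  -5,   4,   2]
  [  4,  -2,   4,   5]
5

tr(A) = -4 + 0 + 4 + 5 = 5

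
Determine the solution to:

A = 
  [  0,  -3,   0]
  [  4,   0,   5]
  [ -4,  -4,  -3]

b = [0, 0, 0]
Row reduce the augmented matrix [A|b]:
Swap R1 ↔ R2
R3 → R3 + (1)·R1
R3 → R3 - (4/3)·R2
REF = 
  [  4,   0,   5,   0]
  [  0,  -3,   0,   0]
  [  0,   0,   2,   0]

Back-substitution:
x₃ = 0 / 2 = 0
x₂ = (0 - (0)(0)) / (-3) = 0
x₁ = (0 - (0)(0) - (5)(0)) / 4 = 0

x = [0, 0, 0]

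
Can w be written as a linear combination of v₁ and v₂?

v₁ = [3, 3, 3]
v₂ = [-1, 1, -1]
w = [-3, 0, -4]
No

Form the augmented matrix and row-reduce:
[v₁|v₂|w] = 
  [  3,  -1,  -3]
  [  3,   1,   0]
  [  3,  -1,  -4]
R2 → R2 - (1)·R1
R3 → R3 - (1)·R1
REF = 
  [  3,  -1,  -3]
  [  0,   2,   3]
  [  0,   0,  -1]

Row 3 reads [0 0 | -1], i.e. 0 = -1, so the system is inconsistent and w ∉ span{v₁, v₂}.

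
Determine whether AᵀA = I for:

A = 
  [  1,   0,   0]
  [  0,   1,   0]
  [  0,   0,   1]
Yes

AᵀA = 
  [  1,   0,   0]
  [  0,   1,   0]
  [  0,   0,   1]
= I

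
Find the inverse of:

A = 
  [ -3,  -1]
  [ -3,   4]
det(A) = (-3)(4) - (-1)(-3) = -15
For a 2×2 matrix, A⁻¹ = (1/det(A)) · [[d, -b], [-c, a]]
    = (-1/15) · [[4, 1], [3, -3]]

A⁻¹ = 
  [-4/15, -1/15]
  [ -1/5,   1/5]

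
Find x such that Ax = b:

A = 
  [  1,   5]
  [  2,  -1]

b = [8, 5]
Row reduce the augmented matrix [A|b]:
R2 → R2 - (2)·R1
REF = 
  [  1,   5,   8]
  [  0, -11, -11]

Back-substitution:
x₂ = (-11) / (-11) = 1
x₁ = (8 - (5)(1)) / 1 = 3

x = [3, 1]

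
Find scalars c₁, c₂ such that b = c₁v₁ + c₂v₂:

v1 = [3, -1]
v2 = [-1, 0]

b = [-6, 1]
c1 = -1, c2 = 3

b = -1·v1 + 3·v2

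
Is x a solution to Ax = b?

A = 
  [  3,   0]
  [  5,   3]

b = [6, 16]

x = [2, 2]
Yes

Ax = [6, 16] = b ✓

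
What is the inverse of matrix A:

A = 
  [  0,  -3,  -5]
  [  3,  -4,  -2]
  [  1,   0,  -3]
det(A) = (0)·((-4)(-3) - (-2)(0)) - (-3)·((3)(-3) - (-2)(1)) + (-5)·((3)(0) - (-4)(1))
  = (0)(12) - (-3)(-7) + (-5)(4)
  = -41
det(A) = -41 ≠ 0, so A is invertible.

Cofactors Cᵢⱼ = (-1)ⁱ⁺ʲ·Mᵢⱼ:
C = 
  [ 12,   7,   4]
  [ -9,   5,  -3]
  [-14, -15,   9]

adj(A) = Cᵀ:
adj(A) = 
  [ 12,  -9, -14]
  [  7,   5, -15]
  [  4,  -3,   9]

A⁻¹ = (-1/41) · adj(A):
A⁻¹ = 
  [-12/41,   9/41,  14/41]
  [ -7/41,  -5/41,  15/41]
  [ -4/41,   3/41,  -9/41]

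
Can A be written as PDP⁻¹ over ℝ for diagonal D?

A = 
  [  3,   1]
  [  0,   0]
Yes

tr(A) = 3, det(A) = 0
Characteristic polynomial: λ² - tr(A)λ + det(A) = λ² - 3λ
λ² - 3λ = λ(λ - 3)
Eigenvalues: 3, 0
λ=0: alg. mult. = 1, geom. mult. = 2 - rank(A - (0)I) = 2 - 1 = 1
λ=3: alg. mult. = 1, geom. mult. = 2 - rank(A - (3)I) = 2 - 1 = 1
Sum of geometric multiplicities equals n, so A has n independent eigenvectors.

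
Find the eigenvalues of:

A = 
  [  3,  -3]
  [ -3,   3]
λ = 6, 0

tr(A) = 6, det(A) = 0
Characteristic polynomial: λ² - tr(A)λ + det(A) = λ² - 6λ
λ² - 6λ = λ(λ - 6)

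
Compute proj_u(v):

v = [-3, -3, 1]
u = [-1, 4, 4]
v·u = (-3)(-1) + (-3)(4) + (1)(4) = -5
u·u = (-1)² + (4)² + (4)² = 33
proj_u(v) = (v·u / u·u) × u = (-5/33) × u

proj_u(v) = [5/33, -20/33, -20/33]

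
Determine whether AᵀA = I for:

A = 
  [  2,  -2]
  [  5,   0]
No

AᵀA = 
  [ 29,  -4]
  [ -4,   4]
≠ I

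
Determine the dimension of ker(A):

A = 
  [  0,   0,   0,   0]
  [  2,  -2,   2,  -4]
nullity(A) = 3

Row reduce:
Swap R1 ↔ R2
REF = 
  [  2,  -2,   2,  -4]
  [  0,   0,   0,   0]
Pivot columns: 1 → 1 pivot.
rank(A) = 1, so nullity(A) = 4 - 1 = 3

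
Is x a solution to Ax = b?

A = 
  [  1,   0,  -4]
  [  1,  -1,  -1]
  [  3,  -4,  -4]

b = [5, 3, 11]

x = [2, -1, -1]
No

Ax = [6, 4, 14] ≠ b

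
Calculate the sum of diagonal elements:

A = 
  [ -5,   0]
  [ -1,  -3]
-8

tr(A) = -5 + -3 = -8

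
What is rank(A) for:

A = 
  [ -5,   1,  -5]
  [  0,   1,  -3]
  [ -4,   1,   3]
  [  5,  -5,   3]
rank(A) = 3

Row reduce:
R3 → R3 - (4/5)·R1
R4 → R4 + (1)·R1
R3 → R3 - (1/5)·R2
R4 → R4 + (4)·R2
R4 → R4 + (35/19)·R3
REF = 
  [  -5,    1,   -5]
  [   0,    1,   -3]
  [   0,    0, 38/5]
  [   0,    0,    0]
Pivot columns: 1, 2, 3 → 3 pivots.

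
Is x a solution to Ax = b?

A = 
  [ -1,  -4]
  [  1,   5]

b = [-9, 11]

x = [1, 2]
Yes

Ax = [-9, 11] = b ✓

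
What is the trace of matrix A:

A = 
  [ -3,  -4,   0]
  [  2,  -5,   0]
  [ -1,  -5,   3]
-5

tr(A) = -3 + -5 + 3 = -5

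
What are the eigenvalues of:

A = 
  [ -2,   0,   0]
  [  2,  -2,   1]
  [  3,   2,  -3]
λ = -1, -2, -4

Characteristic polynomial: det(λI - A) = λ³ + 7λ² + 14λ + 8
Testing integer divisors of the constant term: p(-1) = 0, so (λ + 1) is a factor:
p(λ) = (λ + 1)(λ² + 6λ + 8)
λ² + 6λ + 8 = (λ + 4)(λ + 2)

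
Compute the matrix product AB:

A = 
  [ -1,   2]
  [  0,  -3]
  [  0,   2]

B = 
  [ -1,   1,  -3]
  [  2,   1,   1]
AB = 
  [  5,   1,   5]
  [ -6,  -3,  -3]
  [  4,   2,   2]

A is 3×2 and B is 2×3, so AB is 3×3. Each entry is (row of A)·(column of B):
AB[1,1] = (-1)(-1) + (2)(2) = 5
AB[1,2] = (-1)(1) + (2)(1) = 1
AB[1,3] = (-1)(-3) + (2)(1) = 5
AB[2,1] = (0)(-1) + (-3)(2) = -6
AB[2,2] = (0)(1) + (-3)(1) = -3
AB[2,3] = (0)(-3) + (-3)(1) = -3
AB[3,1] = (0)(-1) + (2)(2) = 4
AB[3,2] = (0)(1) + (2)(1) = 2
AB[3,3] = (0)(-3) + (2)(1) = 2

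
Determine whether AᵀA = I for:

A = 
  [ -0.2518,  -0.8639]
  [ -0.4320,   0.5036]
No

AᵀA = 
  [  0.2500,   0]
  [  0,   0.9999]
≠ I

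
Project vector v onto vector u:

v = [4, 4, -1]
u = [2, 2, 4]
v·u = (4)(2) + (4)(2) + (-1)(4) = 12
u·u = (2)² + (2)² + (4)² = 24
proj_u(v) = (v·u / u·u) × u = (12/24) × u = (1/2) × u

proj_u(v) = [1, 1, 2]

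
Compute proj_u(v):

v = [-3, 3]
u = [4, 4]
proj_u(v) = [0, 0]

v·u = (-3)(4) + (3)(4) = 0
u·u = (4)² + (4)² = 32
proj_u(v) = (v·u / u·u) × u = (0/32) × u = (0) × u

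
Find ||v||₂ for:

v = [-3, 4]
5

||v||₂ = √((-3)² + (4)²) = √25 = 5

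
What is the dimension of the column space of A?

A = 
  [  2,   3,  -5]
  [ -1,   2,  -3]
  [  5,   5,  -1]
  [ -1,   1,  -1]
dim(Col(A)) = 3

Row reduce:
R2 → R2 + (1/2)·R1
R3 → R3 - (5/2)·R1
R4 → R4 + (1/2)·R1
R3 → R3 + (5/7)·R2
R4 → R4 - (5/7)·R2
R4 → R4 - (3/53)·R3
REF = 
  [    2,     3,    -5]
  [    0,   7/2, -11/2]
  [    0,     0,  53/7]
  [    0,     0,     0]
Pivot columns: 1, 2, 3 → 3 pivots.
dim(Col(A)) = number of pivot columns = 3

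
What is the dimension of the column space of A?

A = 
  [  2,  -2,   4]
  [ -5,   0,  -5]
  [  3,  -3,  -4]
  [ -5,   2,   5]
dim(Col(A)) = 3

Row reduce:
R2 → R2 + (5/2)·R1
R3 → R3 - (3/2)·R1
R4 → R4 + (5/2)·R1
R4 → R4 - (3/5)·R2
R4 → R4 + (6/5)·R3
REF = 
  [  2,  -2,   4]
  [  0,  -5,   5]
  [  0,   0, -10]
  [  0,   0,   0]
Pivot columns: 1, 2, 3 → 3 pivots.
dim(Col(A)) = number of pivot columns = 3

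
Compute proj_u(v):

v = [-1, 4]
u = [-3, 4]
proj_u(v) = [-57/25, 76/25]

v·u = (-1)(-3) + (4)(4) = 19
u·u = (-3)² + (4)² = 25
proj_u(v) = (v·u / u·u) × u = (19/25) × u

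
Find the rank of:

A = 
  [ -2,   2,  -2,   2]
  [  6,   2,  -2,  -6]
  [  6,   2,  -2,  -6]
Row reduce:
R2 → R2 + (3)·R1
R3 → R3 + (3)·R1
R3 → R3 - (1)·R2
REF = 
  [ -2,   2,  -2,   2]
  [  0,   8,  -8,   0]
  [  0,   0,   0,   0]
Pivot columns: 1, 2 → 2 pivots.

rank(A) = 2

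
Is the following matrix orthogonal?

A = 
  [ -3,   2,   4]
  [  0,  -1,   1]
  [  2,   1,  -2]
No

AᵀA = 
  [ 13,  -4, -16]
  [ -4,   6,   5]
  [-16,   5,  21]
≠ I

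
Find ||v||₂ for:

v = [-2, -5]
5.385

||v||₂ = √((-2)² + (-5)²) = √29 = 5.385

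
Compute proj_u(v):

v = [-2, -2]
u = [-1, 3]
proj_u(v) = [2/5, -6/5]

v·u = (-2)(-1) + (-2)(3) = -4
u·u = (-1)² + (3)² = 10
proj_u(v) = (v·u / u·u) × u = (-4/10) × u = (-2/5) × u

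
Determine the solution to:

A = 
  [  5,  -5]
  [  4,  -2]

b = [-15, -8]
Row reduce the augmented matrix [A|b]:
R2 → R2 - (4/5)·R1
REF = 
  [  5,  -5, -15]
  [  0,   2,   4]

Back-substitution:
x₂ = 4 / 2 = 2
x₁ = (-15 - (-5)(2)) / 5 = -1

x = [-1, 2]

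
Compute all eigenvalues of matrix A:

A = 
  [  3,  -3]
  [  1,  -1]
λ = 2, 0

tr(A) = 2, det(A) = 0
Characteristic polynomial: λ² - tr(A)λ + det(A) = λ² - 2λ
λ² - 2λ = λ(λ - 2)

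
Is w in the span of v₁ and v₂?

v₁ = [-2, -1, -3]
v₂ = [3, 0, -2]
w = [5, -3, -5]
No

Form the augmented matrix and row-reduce:
[v₁|v₂|w] = 
  [ -2,   3,   5]
  [ -1,   0,  -3]
  [ -3,  -2,  -5]
R2 → R2 - (1/2)·R1
R3 → R3 - (3/2)·R1
R3 → R3 - (13/3)·R2
REF = 
  [   -2,     3,     5]
  [    0,  -3/2, -11/2]
  [    0,     0,  34/3]

Row 3 reads [0 0 | 34/3], i.e. 0 = 34/3, so the system is inconsistent and w ∉ span{v₁, v₂}.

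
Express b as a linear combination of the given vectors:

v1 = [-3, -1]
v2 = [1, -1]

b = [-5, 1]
c1 = 1, c2 = -2

b = 1·v1 + -2·v2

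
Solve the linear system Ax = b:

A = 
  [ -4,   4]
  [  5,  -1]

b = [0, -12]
Row reduce the augmented matrix [A|b]:
R2 → R2 + (5/4)·R1
REF = 
  [ -4,   4,   0]
  [  0,   4, -12]

Back-substitution:
x₂ = (-12) / 4 = -3
x₁ = (0 - (4)(-3)) / (-4) = -3

x = [-3, -3]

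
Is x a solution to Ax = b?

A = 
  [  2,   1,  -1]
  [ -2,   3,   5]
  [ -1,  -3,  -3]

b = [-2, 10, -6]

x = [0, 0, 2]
Yes

Ax = [-2, 10, -6] = b ✓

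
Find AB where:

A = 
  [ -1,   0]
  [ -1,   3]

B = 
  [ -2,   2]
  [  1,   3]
A is 2×2 and B is 2×2, so AB is 2×2. Each entry is (row of A)·(column of B):
AB[1,1] = (-1)(-2) + (0)(1) = 2
AB[1,2] = (-1)(2) + (0)(3) = -2
AB[2,1] = (-1)(-2) + (3)(1) = 5
AB[2,2] = (-1)(2) + (3)(3) = 7

AB = 
  [  2,  -2]
  [  5,   7]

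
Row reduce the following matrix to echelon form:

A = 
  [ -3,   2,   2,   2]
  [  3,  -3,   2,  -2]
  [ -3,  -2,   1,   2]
Row operations:
R2 → R2 + (1)·R1
R3 → R3 - (1)·R1
R3 → R3 - (4)·R2

Resulting echelon form:
REF = 
  [ -3,   2,   2,   2]
  [  0,  -1,   4,   0]
  [  0,   0, -17,   0]

Rank = 3 (number of non-zero pivot rows).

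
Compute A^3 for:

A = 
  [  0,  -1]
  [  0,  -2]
A^3 = 
  [  0,  -4]
  [  0,  -8]

A² = A·A:
A²[1,1] = (0)(0) + (-1)(0) = 0
A²[1,2] = (0)(-1) + (-1)(-2) = 2
A²[2,1] = (0)(0) + (-2)(0) = 0
A²[2,2] = (0)(-1) + (-2)(-2) = 4
A² = 
  [  0,   2]
  [  0,   4]

A^3 = A^2·A:
A^3[1,1] = (0)(0) + (2)(0) = 0
A^3[1,2] = (0)(-1) + (2)(-2) = -4
A^3[2,1] = (0)(0) + (4)(0) = 0
A^3[2,2] = (0)(-1) + (4)(-2) = -8
A^3 = 
  [  0,  -4]
  [  0,  -8]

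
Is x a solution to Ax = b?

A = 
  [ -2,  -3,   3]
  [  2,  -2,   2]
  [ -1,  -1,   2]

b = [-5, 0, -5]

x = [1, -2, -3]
Yes

Ax = [-5, 0, -5] = b ✓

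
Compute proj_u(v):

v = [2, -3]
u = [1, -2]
v·u = (2)(1) + (-3)(-2) = 8
u·u = (1)² + (-2)² = 5
proj_u(v) = (v·u / u·u) × u = (8/5) × u

proj_u(v) = [8/5, -16/5]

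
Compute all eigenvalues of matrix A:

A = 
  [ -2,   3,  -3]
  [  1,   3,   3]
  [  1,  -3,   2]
Characteristic polynomial: det(λI - A) = λ³ - 3λ² + 5λ + 9
Testing integer divisors of the constant term: p(-1) = 0, so (λ + 1) is a factor:
p(λ) = (λ + 1)(λ² - 4λ + 9)
λ² - 4λ + 9 = 0  ⇒  λ = (4 ± √((-4)² - 4·(9)))/2 = (4 ± √(-20))/2
  = 2 + i√5,  2 - i√5

λ = -1, 2 + i√5, 2 - i√5  (≈ -1, 2 + 2.236i, 2 - 2.236i)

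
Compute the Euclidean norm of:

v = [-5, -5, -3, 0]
7.681

||v||₂ = √((-5)² + (-5)² + (-3)² + (0)²) = √59 = 7.681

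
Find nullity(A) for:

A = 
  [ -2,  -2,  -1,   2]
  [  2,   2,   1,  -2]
nullity(A) = 3

Row reduce:
R2 → R2 + (1)·R1
REF = 
  [ -2,  -2,  -1,   2]
  [  0,   0,   0,   0]
Pivot columns: 1 → 1 pivot.
rank(A) = 1, so nullity(A) = 4 - 1 = 3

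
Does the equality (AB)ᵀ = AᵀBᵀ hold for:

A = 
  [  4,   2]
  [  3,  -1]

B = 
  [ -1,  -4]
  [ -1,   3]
No

(AB)ᵀ = 
  [ -6,  -2]
  [-10, -15]

AᵀBᵀ = 
  [-16,   5]
  [  2,  -5]

The two matrices differ, so (AB)ᵀ ≠ AᵀBᵀ in general. The correct identity is (AB)ᵀ = BᵀAᵀ.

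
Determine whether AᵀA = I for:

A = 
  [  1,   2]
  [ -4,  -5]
No

AᵀA = 
  [ 17,  22]
  [ 22,  29]
≠ I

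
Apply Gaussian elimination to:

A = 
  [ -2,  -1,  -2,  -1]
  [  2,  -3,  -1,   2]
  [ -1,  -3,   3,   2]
Row operations:
R2 → R2 + (1)·R1
R3 → R3 - (1/2)·R1
R3 → R3 - (5/8)·R2

Resulting echelon form:
REF = 
  [  -2,   -1,   -2,   -1]
  [   0,   -4,   -3,    1]
  [   0,    0, 47/8, 15/8]

Rank = 3 (number of non-zero pivot rows).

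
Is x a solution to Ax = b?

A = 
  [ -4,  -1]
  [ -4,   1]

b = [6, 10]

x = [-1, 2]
No

Ax = [2, 6] ≠ b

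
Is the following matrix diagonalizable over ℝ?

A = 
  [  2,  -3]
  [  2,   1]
No

tr(A) = 3, det(A) = 8
Characteristic polynomial: λ² - tr(A)λ + det(A) = λ² - 3λ + 8
λ² - 3λ + 8 = 0  ⇒  λ = (3 ± √((-3)² - 4·(8)))/2 = (3 ± √(-23))/2
  = (3 + i√23)/2,  (3 - i√23)/2
Eigenvalues: (3 + i√23)/2, (3 - i√23)/2  (≈ 1.5 + 2.398i, 1.5 - 2.398i)
Has complex eigenvalues (not diagonalizable over ℝ).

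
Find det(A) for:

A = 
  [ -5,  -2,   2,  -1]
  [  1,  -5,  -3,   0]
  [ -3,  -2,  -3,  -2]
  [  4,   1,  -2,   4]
-336

Cofactor expansion along row 1: det(A) = a₁₁M₁₁ - a₁₂M₁₂ + a₁₃M₁₃ - a₁₄M₁₄

M₁₁ = det[[-5, -3, 0]; [-2, -3, -2]; [1, -2, 4]]
  = (-5)·((-3)(4) - (-2)(-2)) - (-3)·((-2)(4) - (-2)(1)) + (0)·((-2)(-2) - (-3)(1))
  = (-5)(-16) - (-3)(-6) + (0)(7)
  = 62
M₁₂ = det[[1, -3, 0]; [-3, -3, -2]; [4, -2, 4]]
  = (1)·((-3)(4) - (-2)(-2)) - (-3)·((-3)(4) - (-2)(4)) + (0)·((-3)(-2) - (-3)(4))
  = (1)(-16) - (-3)(-4) + (0)(18)
  = -28
M₁₃ = det[[1, -5, 0]; [-3, -2, -2]; [4, 1, 4]]
  = (1)·((-2)(4) - (-2)(1)) - (-5)·((-3)(4) - (-2)(4)) + (0)·((-3)(1) - (-2)(4))
  = (1)(-6) - (-5)(-4) + (0)(5)
  = -26
M₁₄ = det[[1, -5, -3]; [-3, -2, -3]; [4, 1, -2]]
  = (1)·((-2)(-2) - (-3)(1)) - (-5)·((-3)(-2) - (-3)(4)) + (-3)·((-3)(1) - (-2)(4))
  = (1)(7) - (-5)(18) + (-3)(5)
  = 82

det(A) = (-5)(62) - (-2)(-28) + (2)(-26) - (-1)(82) = -336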